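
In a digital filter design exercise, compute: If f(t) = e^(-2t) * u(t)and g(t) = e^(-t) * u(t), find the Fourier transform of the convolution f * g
By the convolution theorem: F{f*g}=F(omega)*G(omega)
F(omega)=1/(2+j*omega), G(omega)=1/(1+j*omega)
F{f*g}=1/((2+j*omega)(1+j*omega))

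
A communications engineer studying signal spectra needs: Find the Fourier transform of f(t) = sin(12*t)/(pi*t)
sin(W*t)/(pi*t) = (W/pi)*sinc(W*t/pi) is the impulse response of the ideal low-pass filter with cutoff W (here W = 12).
Its Fourier transform is a rectangular function:
F(omega) = 1 for |omega| < 12, 0 otherwise

Answer: rect(omega/24) [i.e., 1 for |omega| < 12, 0 otherwise]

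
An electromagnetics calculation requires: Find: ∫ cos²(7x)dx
Using identity cos²(u)=(1 + cos(2u))/2:
∫ (1 + cos(14x))/2 dx=x/2 + sin(14x)/28 + C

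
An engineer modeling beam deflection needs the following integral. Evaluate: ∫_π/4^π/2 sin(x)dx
Antiderivative: -cos(x)
Evaluate at bounds: [-cos(1·π/2)/1] - [-cos(1·π/4)/1]
=(-(0) + (√2/2))/1=√2/2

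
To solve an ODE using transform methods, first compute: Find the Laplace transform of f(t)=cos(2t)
L{cos(wt)} = s/(s²+w²)
L{cos(2t)} = s/(s²+4)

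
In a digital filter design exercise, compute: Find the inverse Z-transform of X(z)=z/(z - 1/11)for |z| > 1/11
Standard pair: z/(z-a) <-> a^n*u[n] for causal signals
With a = 1/11: x[n] = (1/11)^n*u[n]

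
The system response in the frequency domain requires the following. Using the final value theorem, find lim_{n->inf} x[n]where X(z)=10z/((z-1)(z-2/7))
Final value theorem: lim x[n]=lim_{z->1} (z-1) * X(z)
(z-1) * X(z)=10z/(z-2/7)
As z->1: 10/(1-2/7)=10/(5/7)=14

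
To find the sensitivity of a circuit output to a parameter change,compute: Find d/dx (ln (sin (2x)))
Chain rule: d/dx[ln(u)] = u'/u where u = sin(2x)
u' = 2cos(2x)

Answer: (2cos(2x))/(sin(2x))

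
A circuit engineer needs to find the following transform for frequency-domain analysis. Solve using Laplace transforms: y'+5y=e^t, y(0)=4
Take L: sY - 4 + 5Y=1/(s-1)
Y(s + 5)=1/(s-1) + 4
Y=1/((s-1)(s + 5)) + 4/(s + 5)
Partial fractions: 1/((s-1)(s + 5))=(1/6)/(s-1) - (1/6)/(s + 5)
So Y=(1/6)/(s-1) + (23/6)/(s + 5)
Inverse Laplace transform (L^(-1){1/(s-1)}=e^t, L^(-1){1/(s + 5)}=e^(-5t)):

Answer: y(t)=(1/6)·e^t + (23/6)·e^(-5t)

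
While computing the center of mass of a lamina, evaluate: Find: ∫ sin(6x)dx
Using substitution u=6x: ∫ sin(u) du/6=-cos(u)/6+C

Answer: (-1/6)cos(6x)+C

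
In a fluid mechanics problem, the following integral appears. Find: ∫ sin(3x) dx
Using substitution u=3x: ∫ sin(u) du/3=-cos(u)/3 + C

Answer: (-1/3)cos(3x) + C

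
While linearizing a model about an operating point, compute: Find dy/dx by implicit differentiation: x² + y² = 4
Differentiate both sides: 2x + 2y·(dy/dx) = 0
Solve: dy/dx = -2x/(2y) = -x/y

Answer: dy/dx = -x/y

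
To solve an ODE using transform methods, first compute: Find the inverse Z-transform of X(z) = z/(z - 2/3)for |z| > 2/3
Standard pair: z/(z-a) <-> a^n * u[n] for causal signals
With a = 2/3: x[n] = (2/3)^n * u[n]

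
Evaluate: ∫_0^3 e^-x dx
Antiderivative: -e^-x
Evaluate: -(e^-3-1)

Answer: (e^-3-1)/(-1)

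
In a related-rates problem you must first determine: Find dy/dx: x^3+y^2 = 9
Differentiate: 3x^2 + 2y·(dy/dx) = 0
dy/dx = -3x^2/(2y)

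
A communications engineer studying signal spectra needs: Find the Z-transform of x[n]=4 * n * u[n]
Z{n*u[n]} = z/(z-1)^2
By linearity: Z{4*n*u[n]} = 4z/(z-1)^2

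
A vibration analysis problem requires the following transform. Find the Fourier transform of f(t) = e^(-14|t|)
Using the standard pair: F{e^(-a|t|)} = 2a/(a^2+omega^2)
With a = 14: F(omega) = 28/(196+omega^2)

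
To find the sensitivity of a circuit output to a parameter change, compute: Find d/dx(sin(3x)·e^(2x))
Product rule: (fg)' = f'g + fg'
f = sin(3x), f' = 3·cos(3x)
g = e^(2x), g' = 2·e^(2x)

Answer: 3·cos(3x)·e^(2x) + 2·sin(3x)·e^(2x)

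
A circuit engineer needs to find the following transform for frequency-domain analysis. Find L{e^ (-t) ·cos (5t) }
First shifting: L{e^(at)f(t)} = F(s-a)
L{cos(5t)} = s/(s² + 25)
Shift: (s + 1)/((s + 1)² + 25)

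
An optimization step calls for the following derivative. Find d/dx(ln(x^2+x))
Chain rule: d/dx[ln(u)]=u'/u where u=x^2 + x
u'=2x + 1

Answer: (2x + 1)/(x^2 + x)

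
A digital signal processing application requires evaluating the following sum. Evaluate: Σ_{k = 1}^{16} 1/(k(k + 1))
Partial fractions: 1/(k(k + 1)) = 1/k - 1/(k + 1)
Telescoping sum: 1(1 - 1/17) = 1·16/17

Answer: 16/17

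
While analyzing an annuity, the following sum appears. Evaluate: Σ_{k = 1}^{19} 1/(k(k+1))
Partial fractions: 1/(k(k + 1))=1/k - 1/(k + 1)
Telescoping sum: 1(1 - 1/20)=1·19/20

Answer: 19/20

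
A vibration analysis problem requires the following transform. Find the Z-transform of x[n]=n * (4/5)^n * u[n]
Using the property Z{n*a^n*u[n]} = az/(z-a)^2
With a = 4/5: X(z) = (4/5)z/(z - 4/5)^2, |z| > 4/5

Answer: (4/5)z/(z - 4/5)^2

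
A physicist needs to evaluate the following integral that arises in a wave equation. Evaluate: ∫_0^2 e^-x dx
Antiderivative: -e^-x
Evaluate: -(e^-2 - 1)

Answer: (e^-2 - 1)/(-1)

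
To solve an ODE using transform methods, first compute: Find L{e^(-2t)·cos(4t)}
First shifting: L{e^(at)f(t)} = F(s-a)
L{cos(4t)} = s/(s² + 16)
Shift: (s + 2)/((s + 2)² + 16)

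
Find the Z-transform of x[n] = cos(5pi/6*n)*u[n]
Z{cos(w0*n)*u[n]}=z(z - cos(w0))/(z^2 - 2z*cos(w0) + 1)
With w0=5pi/6: X(z)=z(z - cos(5pi/6))/(z^2 - 2z*cos(5pi/6) + 1)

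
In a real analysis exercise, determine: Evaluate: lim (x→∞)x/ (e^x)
Apply L'Hôpital 1 times (∞/∞ each time):
Eventually get 1!/(e^x) → 0

Answer: 0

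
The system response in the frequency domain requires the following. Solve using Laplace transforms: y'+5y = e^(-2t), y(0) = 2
Take L: sY - 2 + 5Y=1/(s + 2)
Y(s + 5)=1/(s + 2) + 2
Y=1/((s + 2)(s + 5)) + 2/(s + 5)
Partial fractions: 1/((s + 2)(s + 5))=(1/3)/(s + 2) - (1/3)/(s + 5)
So Y=(1/3)/(s + 2) + (5/3)/(s + 5)
Inverse Laplace transform (L^(-1){1/(s + 2)}=e^(-2t), L^(-1){1/(s + 5)}=e^(-5t)):

Answer: y(t)=(1/3)·e^(-2t) + (5/3)·e^(-5t)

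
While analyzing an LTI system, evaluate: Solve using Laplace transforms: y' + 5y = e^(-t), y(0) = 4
Take L: sY - 4 + 5Y=1/(s + 1)
Y(s + 5)=1/(s + 1) + 4
Y=1/((s + 1)(s + 5)) + 4/(s + 5)
Partial fractions: 1/((s + 1)(s + 5))=(1/4)/(s + 1) - (1/4)/(s + 5)
So Y=(1/4)/(s + 1) + (15/4)/(s + 5)
Inverse Laplace transform (L^(-1){1/(s + 1)}=e^(-t), L^(-1){1/(s + 5)}=e^(-5t)):

Answer: y(t)=(1/4)·e^(-t) + (15/4)·e^(-5t)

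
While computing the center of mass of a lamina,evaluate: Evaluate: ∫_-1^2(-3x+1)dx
Step 1: Find antiderivative F(x) = (-3/2)x^2 + x
Step 2: F(2) - F(-1) = -4 - (-5/2) = -3/2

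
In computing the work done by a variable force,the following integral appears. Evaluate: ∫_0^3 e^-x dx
Antiderivative: -e^-x
Evaluate: -(e^-3 - 1)

Answer: (e^-3 - 1)/(-1)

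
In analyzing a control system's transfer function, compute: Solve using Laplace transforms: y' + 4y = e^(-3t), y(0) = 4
Take L: sY - 4+4Y=1/(s+3)
Y(s+4)=1/(s+3)+4
Y=1/((s+3)(s+4))+4/(s+4)
Partial fractions: 1/((s+3)(s+4))=1/(s+3)-1/(s+4)
So Y=1/(s+3)+3/(s+4)
Inverse Laplace transform (L^(-1){1/(s+3)}=e^(-3t), L^(-1){1/(s+4)}=e^(-4t)):

Answer: y(t)=1·e^(-3t)+3·e^(-4t)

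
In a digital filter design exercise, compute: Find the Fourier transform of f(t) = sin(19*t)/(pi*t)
sin(W * t)/(pi * t)=(W/pi) * sinc(W * t/pi) is the impulse response of the ideal low-pass filter with cutoff W (here W=19).
Its Fourier transform is a rectangular function:
F(omega)=1 for |omega| < 19, 0 otherwise

Answer: rect(omega/38) [i.e., 1 for |omega| < 19, 0 otherwise]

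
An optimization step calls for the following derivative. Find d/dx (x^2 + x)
Power rule: d/dx(ax^n)=n·a·x^(n-1)
Term by term: 2·x + 1

Answer: 2x + 1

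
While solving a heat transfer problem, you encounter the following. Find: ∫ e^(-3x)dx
Since d/dx[e^(-3x)]=-3e^(-3x), we get -1/3 e^(-3x)+C

Answer: (-1/3)e^(-3x)+C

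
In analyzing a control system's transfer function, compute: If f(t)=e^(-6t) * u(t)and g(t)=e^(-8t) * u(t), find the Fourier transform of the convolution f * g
By the convolution theorem: F{f * g}=F(omega) * G(omega)
F(omega)=1/(6 + j * omega), G(omega)=1/(8 + j * omega)
F{f * g}=1/((6 + j * omega)(8 + j * omega))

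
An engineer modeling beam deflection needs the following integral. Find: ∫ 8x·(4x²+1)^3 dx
Let u = 4x²+1, du = 8x dx
∫ u^3 du = u^4/4+C

Answer: (4x²+1)^4/4+C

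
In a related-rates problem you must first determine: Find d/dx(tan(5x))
Chain rule: d/dx[tan(u)]=sec²(u)·u' where u=5x
u'=5

Answer: 5·sec²(5x)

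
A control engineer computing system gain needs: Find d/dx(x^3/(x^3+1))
Quotient rule: (f/g)'=(f'g - fg')/g²
f=x^3, f'=3x^2
g=x^3 + 1, g'=3x^2

Answer: (3x^2·(x^3 + 1) - 3x^5)/(x^3 + 1)²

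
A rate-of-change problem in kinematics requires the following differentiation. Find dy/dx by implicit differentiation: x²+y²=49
Differentiate both sides: 2x+2y·(dy/dx) = 0
Solve: dy/dx = -2x/(2y) = -x/y

Answer: dy/dx = -x/y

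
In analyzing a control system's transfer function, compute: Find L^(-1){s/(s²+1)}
L^(-1){s/(s²+w²)}=cos(wt)
Here w=1

Answer: cos(t)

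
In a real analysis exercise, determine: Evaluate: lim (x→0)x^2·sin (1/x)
Squeeze theorem: -|x^2| ≤ x^2·sin(1/x) ≤ |x^2|
Since x^2 → 0 as x → 0, by squeeze theorem the limit is 0

Answer: 0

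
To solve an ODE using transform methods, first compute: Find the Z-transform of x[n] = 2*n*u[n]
Z{n*u[n]} = z/(z-1)^2
By linearity: Z{2*n*u[n]} = 2z/(z-1)^2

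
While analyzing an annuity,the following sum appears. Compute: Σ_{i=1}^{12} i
Using formula: Σ i^1=n(n+1)/2=12·13/2=78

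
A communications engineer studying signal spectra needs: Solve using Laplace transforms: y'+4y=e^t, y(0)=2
Take L: sY - 2 + 4Y=1/(s-1)
Y(s + 4)=1/(s-1) + 2
Y=1/((s-1)(s + 4)) + 2/(s + 4)
Partial fractions: 1/((s-1)(s + 4))=(1/5)/(s-1) - (1/5)/(s + 4)
So Y=(1/5)/(s-1) + (9/5)/(s + 4)
Inverse Laplace transform (L^(-1){1/(s-1)}=e^t, L^(-1){1/(s + 4)}=e^(-4t)):

Answer: y(t)=(1/5)·e^t + (9/5)·e^(-4t)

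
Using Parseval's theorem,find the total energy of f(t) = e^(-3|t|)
Parseval's theorem: E = integral |f(t)|^2 dt = (1/2pi) integral |F(omega)|^2 domega
E = integral_{-inf}^{inf} e^(-6|t|) dt = 2*integral_0^inf e^(-6t) dt = 2/(2*3) = 1/3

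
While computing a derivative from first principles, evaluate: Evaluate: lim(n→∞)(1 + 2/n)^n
This is the definition of e^2: lim(1+2/n)^n = e^2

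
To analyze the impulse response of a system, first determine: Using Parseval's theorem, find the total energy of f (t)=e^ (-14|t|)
Parseval's theorem: E = integral |f(t)|^2 dt = (1/2pi) integral |F(omega)|^2 domega
E = integral_{-inf}^{inf} e^(-28|t|) dt = 2*integral_0^inf e^(-28t) dt = 2/(2*14) = 1/14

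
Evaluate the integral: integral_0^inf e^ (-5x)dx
integral_0^inf e^(-5x) dx = [-1/5*e^(-5x)]_0^inf
= 0 - (-1/5) = 1/5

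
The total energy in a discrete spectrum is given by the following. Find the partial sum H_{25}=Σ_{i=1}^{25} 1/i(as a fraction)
H_25 = 1+1/2+1/3+...+1/25
= 34052522467/8923714800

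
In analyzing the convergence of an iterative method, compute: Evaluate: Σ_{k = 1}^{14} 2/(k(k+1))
Partial fractions: 2/(k(k+1)) = 2/k - 2/(k+1)
Telescoping sum: 2(1-1/15) = 2·14/15

Answer: 28/15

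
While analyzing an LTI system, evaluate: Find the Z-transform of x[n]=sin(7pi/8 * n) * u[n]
Z{sin(w0 * n) * u[n]} = z * sin(w0)/(z^2 - 2z * cos(w0) + 1)
With w0 = 7pi/8: X(z) = z * sin(7pi/8)/(z^2 - 2z * cos(7pi/8) + 1)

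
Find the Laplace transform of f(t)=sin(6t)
L{sin(wt)}=w/(s² + w²)
L{sin(6t)}=6/(s² + 36)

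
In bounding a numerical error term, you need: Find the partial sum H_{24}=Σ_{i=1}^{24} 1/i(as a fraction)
H_24=1 + 1/2 + 1/3 + ... + 1/24
=1347822955/356948592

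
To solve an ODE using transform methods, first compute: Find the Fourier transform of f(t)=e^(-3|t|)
Using the standard pair: F{e^(-a|t|)}=2a/(a^2+omega^2)
With a=3: F(omega)=6/(9+omega^2)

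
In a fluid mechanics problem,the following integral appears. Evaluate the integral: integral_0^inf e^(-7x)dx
integral_0^inf e^(-7x) dx = [-1/7 * e^(-7x)]_0^inf
= 0 - (-1/7) = 1/7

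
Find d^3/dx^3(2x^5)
Apply power rule 3 times:
d^1: 10x^4
d^2: 40x^3
d^3: 120x^2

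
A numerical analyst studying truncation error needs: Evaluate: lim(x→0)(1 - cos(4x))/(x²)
Using 1-cos(u) ≈ u²/2 for small u:
(1-cos(4x)) ≈ (4x)²/2 = 16x²/2
So limit = 16/(2·1) = 8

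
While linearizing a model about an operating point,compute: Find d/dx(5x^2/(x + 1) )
Quotient rule: (f/g)' = (f'g - fg')/g²
f = 5x^2, f' = 10x
g = x+1, g' = 1

Answer: (10x·(x+1)-5x^2)/(x+1)²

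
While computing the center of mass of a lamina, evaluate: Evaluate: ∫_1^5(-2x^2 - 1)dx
Step 1: Find antiderivative F(x)=(-2/3)x^3 - x
Step 2: F(5) - F(1)=-265/3 - (-5/3)=-260/3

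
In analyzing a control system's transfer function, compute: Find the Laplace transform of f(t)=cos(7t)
L{cos(wt)}=s/(s² + w²)
L{cos(7t)}=s/(s² + 49)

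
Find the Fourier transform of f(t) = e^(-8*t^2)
The Fourier transform of a Gaussian e^(-a * t^2) is sqrt(pi/a) * e^(-omega^2/(4a)).
With a=8: F(omega)=sqrt(pi/8) * e^(-omega^2/32)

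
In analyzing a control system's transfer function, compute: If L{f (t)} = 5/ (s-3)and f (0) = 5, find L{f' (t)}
L{f'(t)}=s·F(s) - f(0)=5s/(s-3) - 5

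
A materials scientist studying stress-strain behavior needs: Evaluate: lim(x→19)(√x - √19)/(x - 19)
Multiply by conjugate (√x+√19)/(√x+√19):
= (x - 19)/((x - 19)(√x+√19)) = 1/(√x+√19)
As x → 19: 1/(2√19)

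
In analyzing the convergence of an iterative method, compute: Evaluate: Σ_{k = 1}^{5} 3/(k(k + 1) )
Partial fractions: 3/(k(k + 1))=3/k - 3/(k + 1)
Telescoping sum: 3(1 - 1/6)=3·5/6

Answer: 5/2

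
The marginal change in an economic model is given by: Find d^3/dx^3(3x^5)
Apply power rule 3 times:
d^1: 15x^4
d^2: 60x^3
d^3: 180x^2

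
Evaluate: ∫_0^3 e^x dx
Antiderivative: e^x
Evaluate: (e^3-1)

Answer: e^3-1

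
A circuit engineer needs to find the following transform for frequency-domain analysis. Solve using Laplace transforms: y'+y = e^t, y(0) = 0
Take L: sY - 0+Y = 1/(s-1)
Y(s+1) = 1/(s-1)+0
Y = 1/((s-1)(s+1))+0/(s+1)
Partial fractions: 1/((s-1)(s+1)) = (1/2)/(s-1) - (1/2)/(s+1)
So Y = (1/2)/(s-1) - (1/2)/(s+1)
Inverse Laplace transform (L^(-1){1/(s-1)} = e^t, L^(-1){1/(s+1)} = e^(-t)):

Answer: y(t) = (1/2)·e^t - (1/2)·e^(-t)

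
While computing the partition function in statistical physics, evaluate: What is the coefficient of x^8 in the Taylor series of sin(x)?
sin(x) has only odd powers. Coefficient of x^8 = 0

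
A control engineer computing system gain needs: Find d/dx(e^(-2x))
Chain rule: d/dx[e^u]=e^u · u' where u=-2x
u'=-2

Answer: -2·e^(-2x)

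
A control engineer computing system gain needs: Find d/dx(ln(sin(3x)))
Chain rule: d/dx[ln(u)] = u'/u where u = sin(3x)
u' = 3cos(3x)

Answer: (3cos(3x))/(sin(3x))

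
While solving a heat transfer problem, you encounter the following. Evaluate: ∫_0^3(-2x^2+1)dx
Step 1: Find antiderivative F(x)=(-2/3)x^3 + x
Step 2: F(3) - F(0)=-15 - (0)=-15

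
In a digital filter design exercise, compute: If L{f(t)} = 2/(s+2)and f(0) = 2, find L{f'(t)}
L{f'(t)}=s·F(s) - f(0)=2s/(s+2)-2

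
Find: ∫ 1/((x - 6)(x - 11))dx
Partial fractions: 1/((x-6)(x-11))=A/(x-6) + B/(x-11)
A=-1/5, B=1/5
∫ [-1/5· 1/(x-6) + 1/5· 1/(x-11)] dx
=(1/5)[ln|x-11| - ln|x-6|] + C

Answer: (1/5)·ln|(x-11)/(x-6)| + C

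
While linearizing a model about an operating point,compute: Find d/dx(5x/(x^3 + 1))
Quotient rule: (f/g)' = (f'g - fg')/g²
f = 5x, f' = 5
g = x^3+1, g' = 3x^2

Answer: (5·(x^3+1)-15x^3)/(x^3+1)²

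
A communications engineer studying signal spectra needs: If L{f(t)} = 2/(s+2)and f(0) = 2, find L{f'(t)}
L{f'(t)} = s·F(s) - f(0) = 2s/(s+2)-2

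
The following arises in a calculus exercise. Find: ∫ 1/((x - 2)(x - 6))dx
Partial fractions: 1/((x-2)(x-6))=A/(x-2) + B/(x-6)
A=-1/4, B=1/4
∫ [-1/4· 1/(x-2) + 1/4· 1/(x-6)] dx
=(1/4)[ln|x-6| - ln|x-2|] + C

Answer: (1/4)·ln|(x-6)/(x-2)| + C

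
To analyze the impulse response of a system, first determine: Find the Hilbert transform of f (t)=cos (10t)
The Hilbert transform shifts each frequency component by -pi/2.
H{cos(wt)}=sin(wt)
With w=10: H{cos(10t)}=sin(10t)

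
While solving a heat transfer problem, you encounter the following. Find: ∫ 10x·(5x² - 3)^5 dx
Let u=5x² - 3, du=10x dx
∫ u^5 du=u^6/6+C

Answer: (5x² - 3)^6/6+C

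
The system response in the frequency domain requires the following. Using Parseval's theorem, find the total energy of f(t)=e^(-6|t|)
Parseval's theorem: E=integral |f(t)|^2 dt=(1/2pi) integral |F(omega)|^2 domega
E=integral_{-inf}^{inf} e^(-12|t|) dt=2*integral_0^inf e^(-12t) dt=2/(2*6)=1/6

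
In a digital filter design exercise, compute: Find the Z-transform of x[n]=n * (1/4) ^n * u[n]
Using the property Z{n * a^n * u[n]}=az/(z-a)^2
With a=1/4: X(z)=(1/4)z/(z - 1/4)^2, |z| > 1/4

Answer: (1/4)z/(z - 1/4)^2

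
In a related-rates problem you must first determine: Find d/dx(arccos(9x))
d/dx[arccos(u)]=-u'/√(1-u²), u=9x, u'=9

Answer: -9/√(1-81x²)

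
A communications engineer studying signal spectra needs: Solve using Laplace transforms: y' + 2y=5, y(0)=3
Take L of both sides: sY(s)-3+2Y(s) = 5/s
Y(s)(s+2) = 5/s+3
Y(s) = 5/(s(s+2))+3/(s+2)
Partial fractions: 5/(s(s+2)) = (5/2)/s - (5/2)/(s+2)
So Y(s) = (5/2)/s+(1/2)/(s+2)
Inverse transform (L^(-1){1/s} = 1, L^(-1){1/(s+2)} = e^(-2t)):

Answer: y(t) = 5/2+(1/2)·e^(-2t)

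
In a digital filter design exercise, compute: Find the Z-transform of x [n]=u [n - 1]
Using the time-shift property: Z{u[n-1]}=z^(-1) * z/(z-1)
=z^(0)/(z-1)

Answer: 1/(z-1)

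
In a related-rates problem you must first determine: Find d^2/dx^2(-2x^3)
Apply power rule 2 times:
d^1: -6x^2
d^2: -12x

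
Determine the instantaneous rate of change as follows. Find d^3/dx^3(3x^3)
Apply power rule 3 times:
d^1: 9x^2
d^2: 18x
d^3: 18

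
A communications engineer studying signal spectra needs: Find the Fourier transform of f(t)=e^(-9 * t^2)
The Fourier transform of a Gaussian e^(-a * t^2) is sqrt(pi/a) * e^(-omega^2/(4a)).
With a=9: F(omega)=sqrt(pi)/3 * e^(-omega^2/36)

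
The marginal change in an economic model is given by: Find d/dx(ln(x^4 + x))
Chain rule: d/dx[ln(u)] = u'/u where u = x^4+x
u' = 4x^3+1

Answer: (4x^3+1)/(x^4+x)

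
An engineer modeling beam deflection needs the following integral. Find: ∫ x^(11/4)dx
Power rule: ∫ x^(11/4) dx=x^(15/4)/(15/4)+C

Answer: (4/15)·x^(15/4)+C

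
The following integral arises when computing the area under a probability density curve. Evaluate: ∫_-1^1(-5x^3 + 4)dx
Step 1: Find antiderivative F(x)=(-5/4)x^4 + 4x
Step 2: F(1) - F(-1)=11/4 - (-21/4)=8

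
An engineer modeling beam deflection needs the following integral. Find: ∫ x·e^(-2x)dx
Integration by parts: u = x, dv = e^(-2x) dx
du = dx, v = e^(-2x)/(-2)
= x·e^(-2x)/(-2) - ∫ e^(-2x)/(-2) dx
= x·e^(-2x)/(-2) - e^(-2x)/4 + C

Answer: e^(-2x)(x/(-2) - 1/4) + C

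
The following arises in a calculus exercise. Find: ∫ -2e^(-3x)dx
Since d/dx[e^(-3x)]=-3e^(-3x), we get 2/3 e^(-3x) + C

Answer: (2/3)e^(-3x) + C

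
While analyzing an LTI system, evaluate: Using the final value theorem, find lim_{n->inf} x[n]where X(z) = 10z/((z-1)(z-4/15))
Final value theorem: lim x[n] = lim_{z->1} (z-1)*X(z)
(z-1)*X(z) = 10z/(z-4/15)
As z->1: 10/(1 - 4/15) = 10/(11/15) = 150/11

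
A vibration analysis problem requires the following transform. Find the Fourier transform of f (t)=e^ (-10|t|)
Using the standard pair: F{e^(-a|t|)} = 2a/(a^2+omega^2)
With a = 10: F(omega) = 20/(100+omega^2)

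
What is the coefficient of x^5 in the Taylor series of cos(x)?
cos(x) has only even powers. Coefficient of x^5 = 0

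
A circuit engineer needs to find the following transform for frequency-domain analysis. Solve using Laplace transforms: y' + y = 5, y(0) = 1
Take L of both sides: sY(s) - 1 + Y(s)=5/s
Y(s)(s + 1)=5/s + 1
Y(s)=5/(s(s + 1)) + 1/(s + 1)
Partial fractions: 5/(s(s + 1))=5/s - 5/(s + 1)
So Y(s)=5/s - 4/(s + 1)
Inverse transform (L^(-1){1/s}=1, L^(-1){1/(s + 1)}=e^(-t)):

Answer: y(t)=5 - 4·e^(-t)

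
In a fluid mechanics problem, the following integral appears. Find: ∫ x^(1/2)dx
Power rule: ∫ x^(1/2) dx = x^(3/2)/(3/2)+C

Answer: (2/3)·x^(3/2)+C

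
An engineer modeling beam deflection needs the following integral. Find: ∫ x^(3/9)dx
Power rule: ∫ x^(1/3) dx=x^(4/3)/(4/3) + C

Answer: (3/4)·x^(4/3) + C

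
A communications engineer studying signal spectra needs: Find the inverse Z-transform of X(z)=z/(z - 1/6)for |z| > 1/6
Standard pair: z/(z-a) <-> a^n*u[n] for causal signals
With a=1/6: x[n]=(1/6)^n*u[n]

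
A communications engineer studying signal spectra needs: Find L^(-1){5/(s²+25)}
L^(-1){w/(s²+w²)} = sin(wt)
Here w = 5

Answer: sin(5t)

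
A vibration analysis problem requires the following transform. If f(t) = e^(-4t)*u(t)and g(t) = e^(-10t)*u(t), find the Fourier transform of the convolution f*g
By the convolution theorem: F{f * g} = F(omega) * G(omega)
F(omega) = 1/(4+j * omega), G(omega) = 1/(10+j * omega)
F{f * g} = 1/((4+j * omega)(10+j * omega))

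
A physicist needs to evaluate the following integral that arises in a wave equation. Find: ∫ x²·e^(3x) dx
Integration by parts twice:
First: u=x², dv=e^(3x) dx => x²e^(3x)/3 - (2/3)∫ xe^(3x) dx
Second (∫ xe^(3x) dx): xe^(3x)/3 - e^(3x)/9
Combining: e^(3x)(x²/3-2x/9+2/27)+C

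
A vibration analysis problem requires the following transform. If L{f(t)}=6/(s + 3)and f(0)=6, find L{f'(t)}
L{f'(t)}=s·F(s) - f(0)=6s/(s + 3) - 6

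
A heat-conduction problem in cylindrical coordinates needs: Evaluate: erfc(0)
erfc(x) = 1 - erf(x); erfc(0) = 1 - erf(0) = 1 - 0 = 1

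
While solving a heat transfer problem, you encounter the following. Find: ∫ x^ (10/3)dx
Power rule: ∫ x^(10/3) dx=x^(13/3)/(13/3)+C

Answer: (3/13)·x^(13/3)+C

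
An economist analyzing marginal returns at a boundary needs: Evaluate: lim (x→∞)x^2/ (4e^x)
Apply L'Hôpital 2 times (∞/∞ each time):
Eventually get 2!/(4e^x) → 0

Answer: 0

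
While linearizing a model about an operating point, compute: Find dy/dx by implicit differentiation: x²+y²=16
Differentiate both sides: 2x + 2y·(dy/dx) = 0
Solve: dy/dx = -2x/(2y) = -x/y

Answer: dy/dx = -x/y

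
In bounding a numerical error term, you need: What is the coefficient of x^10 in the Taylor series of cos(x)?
cos(x) = Σ (-1)^k x^(2k)/(2k)!
For x^10: (-1)^5/10! = -1/3628800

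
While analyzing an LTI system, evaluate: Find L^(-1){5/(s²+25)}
L^(-1){w/(s² + w²)}=sin(wt)
Here w=5

Answer: sin(5t)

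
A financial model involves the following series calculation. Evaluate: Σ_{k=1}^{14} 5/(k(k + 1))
Partial fractions: 5/(k(k + 1)) = 5/k - 5/(k + 1)
Telescoping sum: 5(1 - 1/15) = 5·14/15

Answer: 14/3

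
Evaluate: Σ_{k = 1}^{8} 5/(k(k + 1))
Partial fractions: 5/(k(k + 1))=5/k - 5/(k + 1)
Telescoping sum: 5(1 - 1/9)=5·8/9

Answer: 40/9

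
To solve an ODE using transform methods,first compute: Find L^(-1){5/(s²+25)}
L^(-1){w/(s² + w²)}=sin(wt)
Here w=5

Answer: sin(5t)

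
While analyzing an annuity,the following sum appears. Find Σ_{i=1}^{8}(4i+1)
= 4·Σ i + 1·8 = 4·36 + 8 = 152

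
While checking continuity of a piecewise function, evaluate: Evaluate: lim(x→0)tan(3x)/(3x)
tan(u) ≈ u for small u:
tan(3x)/(3x) ≈ 3x/(3x) = 3/3

Answer: 1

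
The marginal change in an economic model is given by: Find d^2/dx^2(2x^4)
Apply power rule 2 times:
d^1: 8x^3
d^2: 24x^2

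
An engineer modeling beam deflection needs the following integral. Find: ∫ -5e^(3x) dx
Since d/dx[e^(3x)]=3e^(3x), we get -5/3 e^(3x)+C

Answer: (-5/3)e^(3x)+C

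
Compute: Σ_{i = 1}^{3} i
Using formula: Σ i^1 = n(n + 1)/2 = 3·4/2 = 6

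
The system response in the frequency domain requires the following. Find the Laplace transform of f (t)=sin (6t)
L{sin(wt)} = w/(s² + w²)
L{sin(6t)} = 6/(s² + 36)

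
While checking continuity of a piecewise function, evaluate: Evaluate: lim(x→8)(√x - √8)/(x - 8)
Multiply by conjugate (√x+√8)/(√x+√8):
=(x - 8)/((x - 8)(√x+√8))=1/(√x+√8)
As x → 8: 1/(2√8)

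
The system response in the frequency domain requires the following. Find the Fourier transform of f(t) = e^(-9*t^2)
The Fourier transform of a Gaussian e^(-a*t^2) is sqrt(pi/a)*e^(-omega^2/(4a)).
With a=9: F(omega)=sqrt(pi)/3*e^(-omega^2/36)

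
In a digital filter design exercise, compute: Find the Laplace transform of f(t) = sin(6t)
L{sin(wt)} = w/(s² + w²)
L{sin(6t)} = 6/(s² + 36)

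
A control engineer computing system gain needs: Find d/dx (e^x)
Chain rule: d/dx[e^u]=e^u · u' where u=x
u'=1

Answer: 1·e^x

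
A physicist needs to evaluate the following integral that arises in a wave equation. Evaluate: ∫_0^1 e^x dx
Antiderivative: e^x
Evaluate: (e^1 - 1)

Answer: e^1 - 1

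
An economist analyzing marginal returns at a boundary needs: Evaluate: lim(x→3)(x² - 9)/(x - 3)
Factor: (x² - 9)=(x-3)(x+3)
Cancel (x-3): lim(x→3) (x+3)=6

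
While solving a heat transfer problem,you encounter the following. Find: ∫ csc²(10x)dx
Since d/dx[-cot(10x)] = 10csc²(10x), integral = -cot(10x)/10 + C

Answer: (-1/10)cot(10x) + C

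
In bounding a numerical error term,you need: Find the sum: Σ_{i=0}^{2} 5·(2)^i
Geometric series: S = a(1 - r^n)/(1 - r)
a = 5, r = 2, n = 3
S = 5(1 - 8)/-1 = 35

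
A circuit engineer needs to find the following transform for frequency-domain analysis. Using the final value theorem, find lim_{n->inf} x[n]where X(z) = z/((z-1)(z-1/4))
Final value theorem: lim x[n] = lim_{z->1} (z-1) * X(z)
(z-1) * X(z) = z/(z-1/4)
As z->1: 1/(1 - 1/4) = 1/(3/4) = 4/3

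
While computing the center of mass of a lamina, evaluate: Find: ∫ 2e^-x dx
Since d/dx[e^-x] = - e^-x, we get -2e^-x+C

Answer: -2e^-x+C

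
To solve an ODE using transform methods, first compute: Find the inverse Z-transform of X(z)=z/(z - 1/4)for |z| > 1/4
Standard pair: z/(z-a) <-> a^n * u[n] for causal signals
With a = 1/4: x[n] = (1/4)^n * u[n]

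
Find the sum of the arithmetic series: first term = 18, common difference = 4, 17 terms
Last term: a_n=18+(17-1)·4=82
Sum=n(a_1+a_n)/2=17(18+82)/2=850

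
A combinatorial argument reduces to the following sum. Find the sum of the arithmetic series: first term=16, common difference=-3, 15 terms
Last term: a_n = 16+(15-1)·-3 = -26
Sum = n(a_1+a_n)/2 = 15(16+(-26))/2 = -75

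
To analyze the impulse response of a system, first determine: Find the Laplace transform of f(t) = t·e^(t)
L{t·e^(at)} = 1/(s-a)²
L{t·e^(t)} = 1/(s-1)²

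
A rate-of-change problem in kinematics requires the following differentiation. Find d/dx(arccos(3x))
d/dx[arccos(u)]=-u'/√(1-u²), u=3x, u'=3

Answer: -3/√(1-9x²)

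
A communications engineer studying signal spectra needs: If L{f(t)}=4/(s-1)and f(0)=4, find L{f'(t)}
L{f'(t)}=s·F(s) - f(0)=4s/(s-1)-4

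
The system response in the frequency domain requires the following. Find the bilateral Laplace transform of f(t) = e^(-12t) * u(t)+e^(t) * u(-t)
For e^(-12t) * u(t): L=1/(s + 12), Re(s) > -12
For e^(t) * u(-t): L=-1/(s-1), Re(s) < 1
Combined: F(s)=1/(s + 12) - 1/(s-1), -12 < Re(s) < 1

Answer: 1/(s + 12) - 1/(s-1), ROC: -12 < Re(s) < 1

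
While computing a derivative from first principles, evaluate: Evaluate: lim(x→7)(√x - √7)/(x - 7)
Multiply by conjugate (√x+√7)/(√x+√7):
= (x - 7)/((x - 7)(√x+√7)) = 1/(√x+√7)
As x → 7: 1/(2√7)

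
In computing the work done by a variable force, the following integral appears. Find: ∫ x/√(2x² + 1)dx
Let u = 2x²+1, du = 4x dx
∫ (1/4)·u^(-1/2) du = √u/2+C

Answer: √(2x²+1)/2+C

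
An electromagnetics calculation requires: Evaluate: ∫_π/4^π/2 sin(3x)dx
Antiderivative: -cos(3x)/3
Evaluate at bounds: [-cos(3·π/2)/3] - [-cos(3·π/4)/3]
= (-(0) + (-√2/2))/3 = -√2/6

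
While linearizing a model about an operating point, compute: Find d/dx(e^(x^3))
Chain rule: d/dx[e^u]=e^u · u' where u=x^3
u'=3x^2

Answer: 3x^2·e^(x^3)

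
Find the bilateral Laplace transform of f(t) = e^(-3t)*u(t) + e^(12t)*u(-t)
For e^(-3t)*u(t): L = 1/(s+3), Re(s) > -3
For e^(12t)*u(-t): L = -1/(s-12), Re(s) < 12
Combined: F(s) = 1/(s+3)-1/(s-12), -3 < Re(s) < 12

Answer: 1/(s+3)-1/(s-12), ROC: -3 < Re(s) < 12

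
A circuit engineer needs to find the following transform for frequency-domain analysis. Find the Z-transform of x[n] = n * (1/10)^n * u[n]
Using the property Z{n * a^n * u[n]} = az/(z-a)^2
With a = 1/10: X(z) = (1/10)z/(z - 1/10)^2, |z| > 1/10

Answer: (1/10)z/(z - 1/10)^2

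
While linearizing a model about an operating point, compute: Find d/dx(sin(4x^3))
Chain rule: d/dx[sin(u)]=cos(u)·u' where u=4x^3
u'=12x^2

Answer: 12x^2·cos(4x^3)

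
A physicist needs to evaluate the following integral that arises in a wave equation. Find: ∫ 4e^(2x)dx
Since d/dx[e^(2x)]=2e^(2x), we get 2 e^(2x) + C

Answer: 2e^(2x) + C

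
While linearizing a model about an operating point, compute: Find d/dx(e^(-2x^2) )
Chain rule: d/dx[e^u] = e^u · u' where u = -2x^2
u' = -4x

Answer: -4x·e^(-2x^2)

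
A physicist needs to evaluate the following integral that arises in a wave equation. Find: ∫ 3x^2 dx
Using power rule: ∫ 3x^2 dx=3/3 x^3 + C=x^3 + C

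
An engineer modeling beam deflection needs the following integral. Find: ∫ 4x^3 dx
Using power rule: ∫ 4x^3 dx=4/4 x^4+C=x^4+C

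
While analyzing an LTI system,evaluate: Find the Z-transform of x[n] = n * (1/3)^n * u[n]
Using the property Z{n*a^n*u[n]}=az/(z-a)^2
With a=1/3: X(z)=(1/3)z/(z - 1/3)^2, |z| > 1/3

Answer: (1/3)z/(z - 1/3)^2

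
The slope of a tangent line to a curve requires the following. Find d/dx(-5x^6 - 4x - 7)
Power rule: d/dx(ax^n)=n·a·x^(n-1)
Term by term: -30·x^5 - 4

Answer: -30x^5 - 4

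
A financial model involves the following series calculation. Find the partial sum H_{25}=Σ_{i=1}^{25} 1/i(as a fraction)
H_25 = 1 + 1/2 + 1/3 + ... + 1/25
= 34052522467/8923714800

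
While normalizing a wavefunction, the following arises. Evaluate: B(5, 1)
B(x,y)=Γ(x)Γ(y)/Γ(x+y)=(x-1)!(y-1)!/(x+y-1)!
B(5,1)=4!·0!/5!=1/5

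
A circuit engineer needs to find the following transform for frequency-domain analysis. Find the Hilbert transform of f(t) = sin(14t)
The Hilbert transform shifts each frequency component by -pi/2.
H{sin(wt)}=-cos(wt)
With w=14: H{sin(14t)}=-cos(14t)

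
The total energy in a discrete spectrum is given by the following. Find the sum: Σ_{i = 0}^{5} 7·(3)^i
Geometric series: S = a(1 - r^n)/(1 - r)
a = 7, r = 3, n = 6
S = 7(1 - 729)/-2 = 2548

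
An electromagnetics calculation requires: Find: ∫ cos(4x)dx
Using substitution u=4x: ∫ cos(u) du/4=sin(u)/4+C

Answer: (1/4)sin(4x)+C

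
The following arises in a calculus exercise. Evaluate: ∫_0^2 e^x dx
Antiderivative: e^x
Evaluate: (e^2 - 1)

Answer: e^2 - 1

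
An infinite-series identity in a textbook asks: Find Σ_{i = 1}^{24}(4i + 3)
= 4·Σ i + 3·24 = 4·300 + 72 = 1272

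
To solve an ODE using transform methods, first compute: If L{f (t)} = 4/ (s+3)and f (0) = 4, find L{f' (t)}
L{f'(t)}=s·F(s) - f(0)=4s/(s + 3) - 4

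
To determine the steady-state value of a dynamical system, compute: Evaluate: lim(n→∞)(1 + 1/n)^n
This is the definition of e^1: lim(1+1/n)^n = e^1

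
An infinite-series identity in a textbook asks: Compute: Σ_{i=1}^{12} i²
Using formula: Σ i^2 = n(n + 1)(2n + 1)/6 = 12·13·25/6 = 650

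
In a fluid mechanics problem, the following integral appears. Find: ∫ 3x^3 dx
Using power rule: ∫ 3x^3 dx = 3/4 x^4+C = (3/4)x^4+C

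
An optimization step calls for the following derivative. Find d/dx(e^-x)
Chain rule: d/dx[e^u] = e^u · u' where u = -x
u' = -1

Answer: -1·e^-x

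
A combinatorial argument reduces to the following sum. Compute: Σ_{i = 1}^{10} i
Using formula: Σ i^1 = n(n+1)/2 = 10·11/2 = 55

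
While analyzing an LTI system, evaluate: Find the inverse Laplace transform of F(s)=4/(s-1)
L^(-1){4/(s-a)}=c·e^(at)
Here a=1, c=4

Answer: 4e^(t)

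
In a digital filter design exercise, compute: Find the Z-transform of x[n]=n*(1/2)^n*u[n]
Using the property Z{n * a^n * u[n]} = az/(z-a)^2
With a = 1/2: X(z) = (1/2)z/(z - 1/2)^2, |z| > 1/2

Answer: (1/2)z/(z - 1/2)^2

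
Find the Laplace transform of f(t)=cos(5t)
L{cos(wt)}=s/(s²+w²)
L{cos(5t)}=s/(s²+25)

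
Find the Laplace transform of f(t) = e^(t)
L{e^(at)}=1/(s-a)
L{e^(t)}=1/(s-1)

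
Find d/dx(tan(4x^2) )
Chain rule: d/dx[tan(u)]=sec²(u)·u' where u=4x^2
u'=8x

Answer: 8x·sec²(4x^2)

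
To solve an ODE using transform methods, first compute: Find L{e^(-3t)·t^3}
First shifting: L{e^(at)f(t)}=F(s-a)
L{t^3}=6/s^4
Shift s → s + 3: 6/(s + 3)^4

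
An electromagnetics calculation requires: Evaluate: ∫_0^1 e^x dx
Antiderivative: e^x
Evaluate: (e^1 - 1)

Answer: e^1 - 1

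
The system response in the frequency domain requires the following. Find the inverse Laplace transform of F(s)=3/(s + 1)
L^(-1){3/(s-a)}=c·e^(at)
Here a=-1, c=3

Answer: 3e^(-t)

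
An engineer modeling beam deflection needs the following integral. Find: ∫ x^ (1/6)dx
Power rule: ∫ x^(1/6) dx = x^(7/6)/(7/6) + C

Answer: (6/7)·x^(7/6) + C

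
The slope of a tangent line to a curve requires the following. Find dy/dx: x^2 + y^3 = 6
Differentiate: 2x + 3y^2·(dy/dx)=0
dy/dx=-2x/(3y^2)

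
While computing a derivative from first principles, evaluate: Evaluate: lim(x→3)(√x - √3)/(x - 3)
Multiply by conjugate (√x+√3)/(√x+√3):
=(x - 3)/((x - 3)(√x+√3))=1/(√x+√3)
As x → 3: 1/(2√3)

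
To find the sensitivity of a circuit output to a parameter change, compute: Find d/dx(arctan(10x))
d/dx[arctan(u)] = u'/(1+u²), u = 10x, u' = 10

Answer: 10/(1+100x²)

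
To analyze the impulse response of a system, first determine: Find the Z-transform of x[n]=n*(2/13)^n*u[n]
Using the property Z{n * a^n * u[n]}=az/(z-a)^2
With a=2/13: X(z)=(2/13)z/(z - 2/13)^2, |z| > 2/13

Answer: (2/13)z/(z - 2/13)^2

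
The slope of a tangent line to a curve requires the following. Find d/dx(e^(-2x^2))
Chain rule: d/dx[e^u]=e^u · u' where u=-2x^2
u'=-4x

Answer: -4x·e^(-2x^2)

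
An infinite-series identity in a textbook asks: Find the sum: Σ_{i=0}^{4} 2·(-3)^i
Geometric series: S = a(1 - r^n)/(1 - r)
a = 2, r = -3, n = 5
S = 2(1 + 243)/4 = 122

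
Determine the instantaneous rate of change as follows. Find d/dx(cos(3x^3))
Chain rule: d/dx[cos(u)]=-sin(u)·u' where u=3x^3
u'=9x^2

Answer: -9x^2·sin(3x^3)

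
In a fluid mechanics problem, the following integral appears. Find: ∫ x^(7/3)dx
Power rule: ∫ x^(7/3) dx=x^(10/3)/(10/3) + C

Answer: (3/10)·x^(10/3) + C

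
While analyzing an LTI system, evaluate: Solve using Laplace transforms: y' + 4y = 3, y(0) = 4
Take L of both sides: sY(s) - 4 + 4Y(s) = 3/s
Y(s)(s + 4) = 3/s + 4
Y(s) = 3/(s(s + 4)) + 4/(s + 4)
Partial fractions: 3/(s(s + 4)) = (3/4)/s - (3/4)/(s + 4)
So Y(s) = (3/4)/s + (13/4)/(s + 4)
Inverse transform (L^(-1){1/s} = 1, L^(-1){1/(s + 4)} = e^(-4t)):

Answer: y(t) = 3/4 + (13/4)·e^(-4t)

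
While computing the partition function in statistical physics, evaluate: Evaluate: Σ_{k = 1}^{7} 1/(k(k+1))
Partial fractions: 1/(k(k + 1))=1/k - 1/(k + 1)
Telescoping sum: 1(1 - 1/8)=1·7/8

Answer: 7/8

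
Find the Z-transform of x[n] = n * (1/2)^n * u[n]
Using the property Z{n*a^n*u[n]}=az/(z-a)^2
With a=1/2: X(z)=(1/2)z/(z - 1/2)^2, |z| > 1/2

Answer: (1/2)z/(z - 1/2)^2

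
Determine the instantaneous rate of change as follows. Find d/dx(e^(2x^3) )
Chain rule: d/dx[e^u]=e^u · u' where u=2x^3
u'=6x^2

Answer: 6x^2·e^(2x^3)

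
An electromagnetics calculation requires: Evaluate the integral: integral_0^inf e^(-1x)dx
integral_0^inf e^(-1x) dx=[-1/1 * e^(-1x)]_0^inf
=0 - (-1/1)=1/1

Answer: 1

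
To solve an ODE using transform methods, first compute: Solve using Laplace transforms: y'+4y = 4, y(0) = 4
Take L of both sides: sY(s) - 4 + 4Y(s)=4/s
Y(s)(s + 4)=4/s + 4
Y(s)=4/(s(s + 4)) + 4/(s + 4)
Partial fractions: 4/(s(s + 4))=1/s - 1/(s + 4)
So Y(s)=1/s + 3/(s + 4)
Inverse transform (L^(-1){1/s}=1, L^(-1){1/(s + 4)}=e^(-4t)):

Answer: y(t)=1 + 3·e^(-4t)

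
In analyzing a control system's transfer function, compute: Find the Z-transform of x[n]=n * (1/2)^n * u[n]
Using the property Z{n * a^n * u[n]} = az/(z-a)^2
With a = 1/2: X(z) = (1/2)z/(z - 1/2)^2, |z| > 1/2

Answer: (1/2)z/(z - 1/2)^2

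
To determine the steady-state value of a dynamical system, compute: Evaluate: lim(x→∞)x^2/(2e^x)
Apply L'Hôpital 2 times (∞/∞ each time):
Eventually get 2!/(2e^x) → 0

Answer: 0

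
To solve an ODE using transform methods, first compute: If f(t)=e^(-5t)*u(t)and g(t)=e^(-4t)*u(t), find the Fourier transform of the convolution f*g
By the convolution theorem: F{f * g}=F(omega) * G(omega)
F(omega)=1/(5+j * omega), G(omega)=1/(4+j * omega)
F{f * g}=1/((5+j * omega)(4+j * omega))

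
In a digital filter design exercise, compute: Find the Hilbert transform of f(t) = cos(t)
The Hilbert transform shifts each frequency component by -pi/2.
H{cos(wt)}=sin(wt)
With w=1: H{cos(t)}=sin(t)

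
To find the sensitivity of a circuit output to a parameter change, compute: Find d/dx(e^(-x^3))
Chain rule: d/dx[e^u]=e^u · u' where u=-x^3
u'=-3x^2

Answer: -3x^2·e^(-x^3)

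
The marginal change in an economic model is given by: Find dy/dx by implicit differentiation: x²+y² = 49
Differentiate both sides: 2x+2y·(dy/dx) = 0
Solve: dy/dx = -2x/(2y) = -x/y

Answer: dy/dx = -x/y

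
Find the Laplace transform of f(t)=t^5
L{t^n}=n!/s^(n + 1)
L{t^5}=5!/s^6=120/s^6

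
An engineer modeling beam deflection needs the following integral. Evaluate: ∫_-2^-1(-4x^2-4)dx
Step 1: Find antiderivative F(x)=(-4/3)x^3-4x
Step 2: F(-1) - F(-2)=16/3 - (56/3)=-40/3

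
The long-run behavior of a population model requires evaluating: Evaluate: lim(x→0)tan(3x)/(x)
tan(u) ≈ u for small u:
tan(3x)/(x) ≈ 3x/(x)=3/1

Answer: 3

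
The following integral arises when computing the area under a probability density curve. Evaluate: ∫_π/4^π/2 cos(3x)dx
Antiderivative: sin(3x)/3
Evaluate at bounds: [sin(3·π/2)/3] - [sin(3·π/4)/3]
=((-1) - (√2/2))/3=-1/3 - √2/6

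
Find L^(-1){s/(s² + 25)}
L^(-1){s/(s² + w²)}=cos(wt)
Here w=5

Answer: cos(5t)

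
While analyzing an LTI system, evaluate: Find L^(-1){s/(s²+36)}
L^(-1){s/(s²+w²)}=cos(wt)
Here w=6

Answer: cos(6t)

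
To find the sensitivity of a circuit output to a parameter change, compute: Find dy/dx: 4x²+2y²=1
Differentiate: 8x + 4y·(dy/dx)=0
dy/dx=-8x/(4y)=-2·(x/y)

Answer: dy/dx=-2·(x/y)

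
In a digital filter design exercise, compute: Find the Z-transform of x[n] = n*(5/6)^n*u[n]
Using the property Z{n*a^n*u[n]} = az/(z-a)^2
With a = 5/6: X(z) = (5/6)z/(z - 5/6)^2, |z| > 5/6

Answer: (5/6)z/(z - 5/6)^2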